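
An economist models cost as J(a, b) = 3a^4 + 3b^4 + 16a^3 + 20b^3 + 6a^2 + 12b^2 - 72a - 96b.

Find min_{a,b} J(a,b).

-108

J(a,b) separates as P(a) + Q(b), so its minimum is min P + min Q.
P'(a) = 12(a - 1)(a + 2)(a + 3) vanishes at a ∈ {-3, -2, 1}; Q'(b) = 12(b - 1)(b + 2)(b + 4) vanishes at b ∈ {-4, -2, 1}.
Local minima of P (where P''>0): P(-3)=81, P(1)=-47. Local minima of Q: Q(-4)=64, Q(1)=-61.
So the global minimum of J is P(1) + Q(1) = -47 − 61 = -108, attained at (1, 1).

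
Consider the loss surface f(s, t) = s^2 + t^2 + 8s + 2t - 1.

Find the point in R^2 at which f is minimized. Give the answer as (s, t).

f(s,t) separates as P(s) + Q(t) − 1, so its minimum is min P + min Q − 1.
P'(s) = 2s + 8 vanishes at s ∈ {-4}; Q'(t) = 2(t + 1) vanishes at t ∈ {-1}.
Local minima of P (where P''>0): P(-4)=-16. Local minima of Q: Q(-1)=-1.
So the global minimum of f is P(-4) + Q(-1) − 1 = -16 − 1 − 1 = -18, attained at (-4, -1).

(-4, -1)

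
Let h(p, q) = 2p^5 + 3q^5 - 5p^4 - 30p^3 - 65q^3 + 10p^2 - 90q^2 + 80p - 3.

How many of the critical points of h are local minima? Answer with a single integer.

4

h separates as a function of p plus a function of q, so ∇h=0 decouples.
∂h/∂p = 10(p - 4)(p - 1)(p + 1)(p + 2) = 0 at p ∈ {-2, -1, 1, 4}; ∂h/∂q = 15q(q - 4)(q + 1)(q + 3) = 0 at q ∈ {-3, -1, 0, 4}.
The Hessian is diagonal: diag(h_pp, h_qq). Second derivatives: h_pp(-2)=-180, h_pp(-1)=100, h_pp(1)=-180, h_pp(4)=900; h_qq(-3)=-630, h_qq(-1)=150, h_qq(0)=-180, h_qq(4)=2100.
Local minima occur where both diagonal entries positive: (-1, -1), (-1, 4), (4, -1), (4, 4). Count: 4.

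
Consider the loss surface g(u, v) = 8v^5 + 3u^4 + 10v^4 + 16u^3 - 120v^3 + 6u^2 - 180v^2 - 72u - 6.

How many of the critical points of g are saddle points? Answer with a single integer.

6

g separates as a function of u plus a function of v, so ∇g=0 decouples.
∂g/∂u = 12(u - 1)(u + 2)(u + 3) = 0 at u ∈ {-3, -2, 1}; ∂g/∂v = 40v(v - 3)(v + 1)(v + 3) = 0 at v ∈ {-3, -1, 0, 3}.
The Hessian is diagonal: diag(g_uu, g_vv). Second derivatives: g_uu(-3)=48, g_uu(-2)=-36, g_uu(1)=144; g_vv(-3)=-1440, g_vv(-1)=320, g_vv(0)=-360, g_vv(3)=2880.
Saddle points occur where the two diagonal entries have opposite signs: (-3, -3), (-3, 0), (-2, -1), (-2, 3), (1, -3), (1, 0). Count: 6.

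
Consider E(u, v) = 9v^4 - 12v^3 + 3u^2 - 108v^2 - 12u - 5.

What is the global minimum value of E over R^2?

E(u,v) separates as P(u) + Q(v) − 5, so its minimum is min P + min Q − 5.
P'(u) = 6u - 12 vanishes at u ∈ {2}; Q'(v) = 36v(v - 3)(v + 2) vanishes at v ∈ {-2, 0, 3}.
Local minima of P (where P''>0): P(2)=-12. Local minima of Q: Q(-2)=-192, Q(3)=-567.
So the global minimum of E is P(2) + Q(3) − 5 = -12 − 567 − 5 = -584, attained at (2, 3).

-584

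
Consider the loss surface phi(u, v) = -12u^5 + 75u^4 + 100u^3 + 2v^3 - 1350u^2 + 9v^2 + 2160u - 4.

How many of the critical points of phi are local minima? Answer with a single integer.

2

phi separates as a function of u plus a function of v, so ∇phi=0 decouples.
∂phi/∂u = -60(u - 4)(u - 3)(u - 1)(u + 3) = 0 at u ∈ {-3, 1, 3, 4}; ∂phi/∂v = 6v(v + 3) = 0 at v ∈ {-3, 0}.
The Hessian is diagonal: diag(phi_uu, phi_vv). Second derivatives: phi_uu(-3)=10080, phi_uu(1)=-1440, phi_uu(3)=720, phi_uu(4)=-1260; phi_vv(-3)=-18, phi_vv(0)=18.
Local minima occur where both diagonal entries positive: (-3, 0), (3, 0). Count: 2.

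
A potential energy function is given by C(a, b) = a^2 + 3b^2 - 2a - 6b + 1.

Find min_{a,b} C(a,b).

C(a,b) separates as P(a) + Q(b) + 1, so its minimum is min P + min Q + 1.
P'(a) = 2a - 2 vanishes at a ∈ {1}; Q'(b) = 6b - 6 vanishes at b ∈ {1}.
Local minima of P (where P''>0): P(1)=-1. Local minima of Q: Q(1)=-3.
So the global minimum of C is P(1) + Q(1) + 1 = -1 − 3 + 1 = -3, attained at (1, 1).

-3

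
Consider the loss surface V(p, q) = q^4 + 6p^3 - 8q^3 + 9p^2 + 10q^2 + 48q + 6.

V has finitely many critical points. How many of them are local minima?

2

V separates as a function of p plus a function of q, so ∇V=0 decouples.
∂V/∂p = 18p(p + 1) = 0 at p ∈ {-1, 0}; ∂V/∂q = 4(q - 4)(q - 3)(q + 1) = 0 at q ∈ {-1, 3, 4}.
The Hessian is diagonal: diag(V_pp, V_qq). Second derivatives: V_pp(-1)=-18, V_pp(0)=18; V_qq(-1)=80, V_qq(3)=-16, V_qq(4)=20.
Local minima occur where both diagonal entries positive: (0, -1), (0, 4). Count: 2.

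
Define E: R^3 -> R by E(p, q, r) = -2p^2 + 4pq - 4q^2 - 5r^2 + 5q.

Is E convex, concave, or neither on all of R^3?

concave

E is quadratic, so its Hessian is the constant matrix H = [[-4, 4, 0], [4, -8, 0], [0, 0, -10]].
Leading principal minors: -4, 16, -160.
Signs alternate −, +, − ⇒ H ≺ 0 ⇒ concave.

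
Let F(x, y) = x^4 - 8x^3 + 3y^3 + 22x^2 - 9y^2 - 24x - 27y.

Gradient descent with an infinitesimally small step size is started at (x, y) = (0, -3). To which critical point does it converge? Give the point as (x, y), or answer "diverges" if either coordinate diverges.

F is separable, so gradient descent decouples: x follows -∂F/∂x, y follows -∂F/∂y.
∂F/∂x = 4(x - 3)(x - 2)(x - 1); at x=0 this is -24, so x increases.
∂F/∂y = 9(y - 3)(y + 1); at y=-3 this is 108, so y decreases.
The y-coordinate has no critical point in that direction and runs off to infinity.

diverges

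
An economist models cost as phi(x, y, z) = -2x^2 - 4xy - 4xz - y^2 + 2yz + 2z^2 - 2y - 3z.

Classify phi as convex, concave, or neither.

phi is quadratic, so its Hessian is the constant matrix H = [[-4, -4, -4], [-4, -2, 2], [-4, 2, 4]].
Leading principal minors: -4, -8, 80.
Neither pattern holds ⇒ H is indefinite ⇒ neither convex nor concave.

neither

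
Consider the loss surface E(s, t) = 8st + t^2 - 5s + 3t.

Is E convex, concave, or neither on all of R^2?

neither

E is quadratic, so its Hessian is the constant matrix H = [[0, 8], [8, 2]].
det(H) = -64, tr(H) = 2.
det(H) < 0, so H is indefinite: neither convex nor concave.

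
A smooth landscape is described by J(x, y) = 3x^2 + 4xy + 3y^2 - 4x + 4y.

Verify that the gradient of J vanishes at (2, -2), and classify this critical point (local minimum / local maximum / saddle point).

∇J = (6x + 4y - 4, 4x + 6y + 4); substituting (2, -2) gives ∇J = (0, 0), so (2, -2) is indeed a critical point.
The Hessian of J is constant: H = [[6, 4], [4, 6]].
det(H) = 6·6 − 4² = 20.
det(H) > 0 and tr(H) = 12 > 0, so H is positive definite and the point is a local minimum.

local minimum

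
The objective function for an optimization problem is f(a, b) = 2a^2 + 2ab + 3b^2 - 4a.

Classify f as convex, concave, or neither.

f is quadratic, so its Hessian is the constant matrix H = [[4, 2], [2, 6]].
det(H) = 20, tr(H) = 10.
det(H) > 0 and tr(H) > 0, so H is positive definite everywhere: convex.

convex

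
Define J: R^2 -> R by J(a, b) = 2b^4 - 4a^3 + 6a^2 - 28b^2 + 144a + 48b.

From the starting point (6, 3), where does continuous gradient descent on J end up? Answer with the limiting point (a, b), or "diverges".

J is separable, so gradient descent decouples: a follows -∂J/∂a, b follows -∂J/∂b.
∂J/∂a = -12(a - 4)(a + 3); at a=6 this is -216, so a increases.
∂J/∂b = 8(b - 2)(b - 1)(b + 3); at b=3 this is 96, so b decreases.
The a-coordinate has no critical point in that direction and runs off to infinity.

diverges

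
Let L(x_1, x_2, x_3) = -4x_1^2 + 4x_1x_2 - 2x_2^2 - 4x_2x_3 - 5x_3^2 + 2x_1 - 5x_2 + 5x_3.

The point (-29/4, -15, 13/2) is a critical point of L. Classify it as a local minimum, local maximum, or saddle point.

local maximum

The Hessian is constant: H = [[-8, 4, 0], [4, -4, -4], [0, -4, -10]].
Leading principal minors: Δ₁ = -8, Δ₂ = 16, Δ₃ = -32.
The minors alternate sign starting negative (−, +, −), so H is negative definite: a local maximum.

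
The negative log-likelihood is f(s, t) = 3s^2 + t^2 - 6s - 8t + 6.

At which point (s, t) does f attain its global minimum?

(1, 4)

f(s,t) separates as P(s) + Q(t) + 6, so its minimum is min P + min Q + 6.
P'(s) = 6s - 6 vanishes at s ∈ {1}; Q'(t) = 2(t - 4) vanishes at t ∈ {4}.
Local minima of P (where P''>0): P(1)=-3. Local minima of Q: Q(4)=-16.
So the global minimum of f is P(1) + Q(4) + 6 = -3 − 16 + 6 = -13, attained at (1, 4).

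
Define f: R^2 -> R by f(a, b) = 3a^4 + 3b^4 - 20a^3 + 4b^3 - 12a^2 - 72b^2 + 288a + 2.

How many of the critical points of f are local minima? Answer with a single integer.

f separates as a function of a plus a function of b, so ∇f=0 decouples.
∂f/∂a = 12(a - 4)(a - 3)(a + 2) = 0 at a ∈ {-2, 3, 4}; ∂f/∂b = 12b(b - 3)(b + 4) = 0 at b ∈ {-4, 0, 3}.
The Hessian is diagonal: diag(f_aa, f_bb). Second derivatives: f_aa(-2)=360, f_aa(3)=-60, f_aa(4)=72; f_bb(-4)=336, f_bb(0)=-144, f_bb(3)=252.
Local minima occur where both diagonal entries positive: (-2, -4), (-2, 3), (4, -4), (4, 3). Count: 4.

4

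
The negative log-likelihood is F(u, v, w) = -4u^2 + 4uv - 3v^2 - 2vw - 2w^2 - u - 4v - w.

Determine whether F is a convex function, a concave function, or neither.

F is quadratic, so its Hessian is the constant matrix H = [[-8, 4, 0], [4, -6, -2], [0, -2, -4]].
Leading principal minors: -8, 32, -96.
Signs alternate −, +, − ⇒ H ≺ 0 ⇒ concave.

concave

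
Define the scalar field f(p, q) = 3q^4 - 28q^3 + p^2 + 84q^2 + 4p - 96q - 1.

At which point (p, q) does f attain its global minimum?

(-2, 4)

f(p,q) separates as A(p) + B(q) − 1, so its minimum is min A + min B − 1.
A'(p) = 2p + 4 vanishes at p ∈ {-2}; B'(q) = 12(q - 4)(q - 2)(q - 1) vanishes at q ∈ {1, 2, 4}.
Local minima of A (where A''>0): A(-2)=-4. Local minima of B: B(1)=-37, B(4)=-64.
So the global minimum of f is A(-2) + B(4) − 1 = -4 − 64 − 1 = -69, attained at (-2, 4).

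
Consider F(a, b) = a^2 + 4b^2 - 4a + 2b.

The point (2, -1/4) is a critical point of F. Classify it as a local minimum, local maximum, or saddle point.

local minimum

The Hessian of F is constant: H = [[2, 0], [0, 8]].
det(H) = 2·8 − 0² = 16.
det(H) > 0 and tr(H) = 10 > 0, so H is positive definite and the point is a local minimum.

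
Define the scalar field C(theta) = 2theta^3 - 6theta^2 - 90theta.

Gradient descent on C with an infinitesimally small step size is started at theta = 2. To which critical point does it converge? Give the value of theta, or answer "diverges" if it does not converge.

5

C'(theta) = 6(theta - 5)(theta + 3), so C'(2) = -90.
Gradient descent moves in the -C' direction, i.e. theta is increasing.
The nearest critical point in that direction is theta = 5, where C'' = 48 > 0 (a local minimum). The iterate converges there.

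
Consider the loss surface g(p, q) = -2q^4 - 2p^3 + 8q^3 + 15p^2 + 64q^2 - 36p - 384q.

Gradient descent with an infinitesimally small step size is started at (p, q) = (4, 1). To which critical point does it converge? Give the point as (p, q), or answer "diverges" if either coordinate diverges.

diverges

g is separable, so gradient descent decouples: p follows -∂g/∂p, q follows -∂g/∂q.
∂g/∂p = -6(p - 3)(p - 2); at p=4 this is -12, so p increases.
∂g/∂q = -8(q - 4)(q - 3)(q + 4); at q=1 this is -240, so q increases.
The p-coordinate has no critical point in that direction and runs off to infinity.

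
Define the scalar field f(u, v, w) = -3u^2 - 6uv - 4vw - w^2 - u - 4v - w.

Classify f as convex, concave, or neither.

neither

f is quadratic, so its Hessian is the constant matrix H = [[-6, -6, 0], [-6, 0, -4], [0, -4, -2]].
Leading principal minors: -6, -36, 168.
Neither pattern holds ⇒ H is indefinite ⇒ neither convex nor concave.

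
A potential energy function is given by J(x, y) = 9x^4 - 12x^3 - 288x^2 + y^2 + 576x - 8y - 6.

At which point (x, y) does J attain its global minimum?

J(x,y) separates as P(x) + Q(y) − 6, so its minimum is min P + min Q − 6.
P'(x) = 36(x - 4)(x - 1)(x + 4) vanishes at x ∈ {-4, 1, 4}; Q'(y) = 2y - 8 vanishes at y ∈ {4}.
Local minima of P (where P''>0): P(-4)=-3840, P(4)=-768. Local minima of Q: Q(4)=-16.
So the global minimum of J is P(-4) + Q(4) − 6 = -3840 − 16 − 6 = -3862, attained at (-4, 4).

(-4, 4)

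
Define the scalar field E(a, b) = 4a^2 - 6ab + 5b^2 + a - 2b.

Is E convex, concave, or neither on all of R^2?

E is quadratic, so its Hessian is the constant matrix H = [[8, -6], [-6, 10]].
det(H) = 44, tr(H) = 18.
det(H) > 0 and tr(H) > 0, so H is positive definite everywhere: convex.

convex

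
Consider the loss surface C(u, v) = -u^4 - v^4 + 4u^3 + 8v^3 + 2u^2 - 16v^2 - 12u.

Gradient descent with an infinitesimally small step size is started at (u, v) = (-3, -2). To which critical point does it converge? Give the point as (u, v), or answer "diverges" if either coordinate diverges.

C is separable, so gradient descent decouples: u follows -∂C/∂u, v follows -∂C/∂v.
∂C/∂u = -4(u - 3)(u - 1)(u + 1); at u=-3 this is 192, so u decreases.
∂C/∂v = -4v(v - 4)(v - 2); at v=-2 this is 192, so v decreases.
The u-coordinate has no critical point in that direction and runs off to infinity.

diverges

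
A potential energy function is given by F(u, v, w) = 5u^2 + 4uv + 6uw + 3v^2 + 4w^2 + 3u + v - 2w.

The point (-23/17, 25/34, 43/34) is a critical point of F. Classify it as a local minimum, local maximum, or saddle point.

local minimum

The Hessian is constant: H = [[10, 4, 6], [4, 6, 0], [6, 0, 8]].
Leading principal minors: Δ₁ = 10, Δ₂ = 44, Δ₃ = 136.
All leading minors are positive, so H is positive definite: a local minimum.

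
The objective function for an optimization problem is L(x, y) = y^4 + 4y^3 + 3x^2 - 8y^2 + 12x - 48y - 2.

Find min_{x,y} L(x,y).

L(x,y) separates as P(x) + Q(y) − 2, so its minimum is min P + min Q − 2.
P'(x) = 6x + 12 vanishes at x ∈ {-2}; Q'(y) = 4(y - 2)(y + 2)(y + 3) vanishes at y ∈ {-3, -2, 2}.
Local minima of P (where P''>0): P(-2)=-12. Local minima of Q: Q(-3)=45, Q(2)=-80.
So the global minimum of L is P(-2) + Q(2) − 2 = -12 − 80 − 2 = -94, attained at (-2, 2).

-94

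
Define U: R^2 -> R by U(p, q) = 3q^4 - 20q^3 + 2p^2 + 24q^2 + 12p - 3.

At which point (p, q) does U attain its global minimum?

U(p,q) separates as A(p) + B(q) − 3, so its minimum is min A + min B − 3.
A'(p) = 4p + 12 vanishes at p ∈ {-3}; B'(q) = 12q(q - 4)(q - 1) vanishes at q ∈ {0, 1, 4}.
Local minima of A (where A''>0): A(-3)=-18. Local minima of B: B(0)=0, B(4)=-128.
So the global minimum of U is A(-3) + B(4) − 3 = -18 − 128 − 3 = -149, attained at (-3, 4).

(-3, 4)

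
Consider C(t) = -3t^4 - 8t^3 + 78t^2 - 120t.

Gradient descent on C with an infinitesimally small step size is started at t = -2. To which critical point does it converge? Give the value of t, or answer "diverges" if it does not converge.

C'(t) = -12(t - 2)(t - 1)(t + 5), so C'(-2) = -432.
Gradient descent moves in the -C' direction, i.e. t is increasing.
The nearest critical point in that direction is t = 1, where C'' = 72 > 0 (a local minimum). The iterate converges there.

1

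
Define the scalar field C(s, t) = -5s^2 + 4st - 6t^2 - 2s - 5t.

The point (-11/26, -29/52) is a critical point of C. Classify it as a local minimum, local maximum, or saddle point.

local maximum

The Hessian of C is constant: H = [[-10, 4], [4, -12]].
det(H) = (-10)·(-12) − 4² = 104.
det(H) > 0 and tr(H) = -22 < 0, so H is negative definite and the point is a local maximum.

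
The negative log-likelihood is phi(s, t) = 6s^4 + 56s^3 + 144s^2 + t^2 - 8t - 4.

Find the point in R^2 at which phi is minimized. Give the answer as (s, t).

phi(s,t) separates as P(s) + Q(t) − 4, so its minimum is min P + min Q − 4.
P'(s) = 24s(s + 3)(s + 4) vanishes at s ∈ {-4, -3, 0}; Q'(t) = 2(t - 4) vanishes at t ∈ {4}.
Local minima of P (where P''>0): P(-4)=256, P(0)=0. Local minima of Q: Q(4)=-16.
So the global minimum of phi is P(0) + Q(4) − 4 = 0 − 16 − 4 = -20, attained at (0, 4).

(0, 4)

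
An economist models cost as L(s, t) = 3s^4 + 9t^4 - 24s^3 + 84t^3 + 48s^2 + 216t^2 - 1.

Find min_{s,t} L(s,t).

-1

L(s,t) separates as P(s) + Q(t) − 1, so its minimum is min P + min Q − 1.
P'(s) = 12s(s - 4)(s - 2) vanishes at s ∈ {0, 2, 4}; Q'(t) = 36t(t + 3)(t + 4) vanishes at t ∈ {-4, -3, 0}.
Local minima of P (where P''>0): P(0)=0, P(4)=0. Local minima of Q: Q(-4)=384, Q(0)=0.
So the global minimum of L is P(0) + Q(0) − 1 = 0 + 0 − 1 = -1, attained at (0, 0).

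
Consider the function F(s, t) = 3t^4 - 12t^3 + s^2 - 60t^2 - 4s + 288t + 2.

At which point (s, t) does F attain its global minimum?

F(s,t) separates as P(s) + Q(t) + 2, so its minimum is min P + min Q + 2.
P'(s) = 2s - 4 vanishes at s ∈ {2}; Q'(t) = 12(t - 4)(t - 2)(t + 3) vanishes at t ∈ {-3, 2, 4}.
Local minima of P (where P''>0): P(2)=-4. Local minima of Q: Q(-3)=-837, Q(4)=192.
So the global minimum of F is P(2) + Q(-3) + 2 = -4 − 837 + 2 = -839, attained at (2, -3).

(2, -3)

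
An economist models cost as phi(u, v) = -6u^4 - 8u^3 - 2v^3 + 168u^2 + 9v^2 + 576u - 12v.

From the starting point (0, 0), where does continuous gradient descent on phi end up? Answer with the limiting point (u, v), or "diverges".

phi is separable, so gradient descent decouples: u follows -∂phi/∂u, v follows -∂phi/∂v.
∂phi/∂u = -24(u - 4)(u + 2)(u + 3); at u=0 this is 576, so u decreases.
∂phi/∂v = -6(v - 2)(v - 1); at v=0 this is -12, so v increases.
u converges to its nearest critical value -2 (a local min of the u-part); v converges to 1. The iterate converges to (-2, 1).

(-2, 1)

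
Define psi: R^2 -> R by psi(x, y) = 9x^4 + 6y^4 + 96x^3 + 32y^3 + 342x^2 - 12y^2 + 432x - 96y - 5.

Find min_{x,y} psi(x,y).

psi(x,y) separates as P(x) + Q(y) − 5, so its minimum is min P + min Q − 5.
P'(x) = 36(x + 1)(x + 3)(x + 4) vanishes at x ∈ {-4, -3, -1}; Q'(y) = 24(y - 1)(y + 1)(y + 4) vanishes at y ∈ {-4, -1, 1}.
Local minima of P (where P''>0): P(-4)=-96, P(-1)=-177. Local minima of Q: Q(-4)=-320, Q(1)=-70.
So the global minimum of psi is P(-1) + Q(-4) − 5 = -177 − 320 − 5 = -502, attained at (-1, -4).

-502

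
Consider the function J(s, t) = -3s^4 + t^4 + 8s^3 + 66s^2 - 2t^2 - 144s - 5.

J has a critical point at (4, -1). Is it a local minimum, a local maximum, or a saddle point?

saddle point

The mixed partial ∂²J/∂s∂t is 0, so the Hessian at any point is diag(J_ss, J_tt) = diag(12(-3s^2 + 4s + 11), 4(3t^2 - 1)).
At (4, -1): H = diag(-252, 8).
The eigenvalues have opposite signs, so H is indefinite: a saddle point.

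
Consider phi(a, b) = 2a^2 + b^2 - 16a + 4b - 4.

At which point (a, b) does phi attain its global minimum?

phi(a,b) separates as P(a) + Q(b) − 4, so its minimum is min P + min Q − 4.
P'(a) = 4a - 16 vanishes at a ∈ {4}; Q'(b) = 2b + 4 vanishes at b ∈ {-2}.
Local minima of P (where P''>0): P(4)=-32. Local minima of Q: Q(-2)=-4.
So the global minimum of phi is P(4) + Q(-2) − 4 = -32 − 4 − 4 = -40, attained at (4, -2).

(4, -2)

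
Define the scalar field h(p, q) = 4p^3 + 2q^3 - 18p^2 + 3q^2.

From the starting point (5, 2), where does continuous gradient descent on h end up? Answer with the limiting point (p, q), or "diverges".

(3, 0)

h is separable, so gradient descent decouples: p follows -∂h/∂p, q follows -∂h/∂q.
∂h/∂p = 12p(p - 3); at p=5 this is 120, so p decreases.
∂h/∂q = 6q(q + 1); at q=2 this is 36, so q decreases.
p converges to its nearest critical value 3 (a local min of the p-part); q converges to 0. The iterate converges to (3, 0).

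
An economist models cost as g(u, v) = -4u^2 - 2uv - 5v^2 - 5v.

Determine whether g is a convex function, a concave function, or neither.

g is quadratic, so its Hessian is the constant matrix H = [[-8, -2], [-2, -10]].
det(H) = 76, tr(H) = -18.
det(H) > 0 and tr(H) < 0, so H is negative definite everywhere: concave.

concave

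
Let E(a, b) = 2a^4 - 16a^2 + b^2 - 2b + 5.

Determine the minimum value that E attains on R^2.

E(a,b) separates as P(a) + Q(b) + 5, so its minimum is min P + min Q + 5.
P'(a) = 8a(a - 2)(a + 2) vanishes at a ∈ {-2, 0, 2}; Q'(b) = 2b - 2 vanishes at b ∈ {1}.
Local minima of P (where P''>0): P(-2)=-32, P(2)=-32. Local minima of Q: Q(1)=-1.
So the global minimum of E is P(-2) + Q(1) + 5 = -32 − 1 + 5 = -28, attained at (-2, 1).

-28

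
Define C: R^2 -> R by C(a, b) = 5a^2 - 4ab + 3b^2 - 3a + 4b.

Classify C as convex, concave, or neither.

C is quadratic, so its Hessian is the constant matrix H = [[10, -4], [-4, 6]].
det(H) = 44, tr(H) = 16.
det(H) > 0 and tr(H) > 0, so H is positive definite everywhere: convex.

convex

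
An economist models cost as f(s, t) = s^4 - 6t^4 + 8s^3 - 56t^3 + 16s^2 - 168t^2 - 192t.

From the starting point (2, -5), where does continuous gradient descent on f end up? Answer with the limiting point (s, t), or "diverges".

f is separable, so gradient descent decouples: s follows -∂f/∂s, t follows -∂f/∂t.
∂f/∂s = 4s(s + 2)(s + 4); at s=2 this is 192, so s decreases.
∂f/∂t = -24(t + 1)(t + 2)(t + 4); at t=-5 this is 288, so t decreases.
The t-coordinate has no critical point in that direction and runs off to infinity.

diverges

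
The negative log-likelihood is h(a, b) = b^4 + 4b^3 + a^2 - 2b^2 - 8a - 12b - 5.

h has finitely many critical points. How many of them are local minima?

h separates as a function of a plus a function of b, so ∇h=0 decouples.
∂h/∂a = 2(a - 4) = 0 at a ∈ {4}; ∂h/∂b = 4(b - 1)(b + 1)(b + 3) = 0 at b ∈ {-3, -1, 1}.
The Hessian is diagonal: diag(h_aa, h_bb). Second derivatives: h_aa(4)=2; h_bb(-3)=32, h_bb(-1)=-16, h_bb(1)=32.
Local minima occur where both diagonal entries positive: (4, -3), (4, 1). Count: 2.

2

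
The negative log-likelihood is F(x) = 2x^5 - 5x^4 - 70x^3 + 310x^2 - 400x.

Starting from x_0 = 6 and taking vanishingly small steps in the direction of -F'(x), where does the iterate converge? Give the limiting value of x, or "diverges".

F'(x) = 10(x - 4)(x - 2)(x - 1)(x + 5), so F'(6) = 4400.
Gradient descent moves in the -F' direction, i.e. x is decreasing.
The nearest critical point in that direction is x = 4, where F'' = 540 > 0 (a local minimum). The iterate converges there.

4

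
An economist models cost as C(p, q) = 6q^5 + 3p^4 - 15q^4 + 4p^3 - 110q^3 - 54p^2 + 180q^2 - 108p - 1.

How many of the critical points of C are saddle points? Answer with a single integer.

6

C separates as a function of p plus a function of q, so ∇C=0 decouples.
∂C/∂p = 12(p - 3)(p + 1)(p + 3) = 0 at p ∈ {-3, -1, 3}; ∂C/∂q = 30q(q - 4)(q - 1)(q + 3) = 0 at q ∈ {-3, 0, 1, 4}.
The Hessian is diagonal: diag(C_pp, C_qq). Second derivatives: C_pp(-3)=144, C_pp(-1)=-96, C_pp(3)=288; C_qq(-3)=-2520, C_qq(0)=360, C_qq(1)=-360, C_qq(4)=2520.
Saddle points occur where the two diagonal entries have opposite signs: (-3, -3), (-3, 1), (-1, 0), (-1, 4), (3, -3), (3, 1). Count: 6.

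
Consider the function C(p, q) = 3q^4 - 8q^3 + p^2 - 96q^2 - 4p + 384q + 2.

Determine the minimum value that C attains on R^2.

C(p,q) separates as A(p) + B(q) + 2, so its minimum is min A + min B + 2.
A'(p) = 2p - 4 vanishes at p ∈ {2}; B'(q) = 12(q - 4)(q - 2)(q + 4) vanishes at q ∈ {-4, 2, 4}.
Local minima of A (where A''>0): A(2)=-4. Local minima of B: B(-4)=-1792, B(4)=256.
So the global minimum of C is A(2) + B(-4) + 2 = -4 − 1792 + 2 = -1794, attained at (2, -4).

-1794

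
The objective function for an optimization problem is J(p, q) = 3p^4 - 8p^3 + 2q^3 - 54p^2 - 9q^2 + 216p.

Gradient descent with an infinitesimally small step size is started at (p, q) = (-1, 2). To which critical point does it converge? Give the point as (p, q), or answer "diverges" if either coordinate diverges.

(-3, 3)

J is separable, so gradient descent decouples: p follows -∂J/∂p, q follows -∂J/∂q.
∂J/∂p = 12(p - 3)(p - 2)(p + 3); at p=-1 this is 288, so p decreases.
∂J/∂q = 6q(q - 3); at q=2 this is -12, so q increases.
p converges to its nearest critical value -3 (a local min of the p-part); q converges to 3. The iterate converges to (-3, 3).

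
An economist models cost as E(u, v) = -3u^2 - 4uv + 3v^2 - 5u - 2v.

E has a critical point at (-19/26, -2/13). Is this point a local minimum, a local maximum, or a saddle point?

The Hessian of E is constant: H = [[-6, -4], [-4, 6]].
det(H) = (-6)·6 − (-4)² = -52.
Since det(H) < 0, H is indefinite and the critical point is a saddle point.

saddle point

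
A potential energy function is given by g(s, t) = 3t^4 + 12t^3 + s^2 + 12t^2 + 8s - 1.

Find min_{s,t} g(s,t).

g(s,t) separates as P(s) + Q(t) − 1, so its minimum is min P + min Q − 1.
P'(s) = 2s + 8 vanishes at s ∈ {-4}; Q'(t) = 12t(t + 1)(t + 2) vanishes at t ∈ {-2, -1, 0}.
Local minima of P (where P''>0): P(-4)=-16. Local minima of Q: Q(-2)=0, Q(0)=0.
So the global minimum of g is P(-4) + Q(-2) − 1 = -16 + 0 − 1 = -17, attained at (-4, -2).

-17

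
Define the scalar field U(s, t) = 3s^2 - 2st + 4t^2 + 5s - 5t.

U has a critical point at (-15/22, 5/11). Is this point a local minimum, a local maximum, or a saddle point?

The Hessian of U is constant: H = [[6, -2], [-2, 8]].
det(H) = 6·8 − (-2)² = 44.
det(H) > 0 and tr(H) = 14 > 0, so H is positive definite and the point is a local minimum.

local minimum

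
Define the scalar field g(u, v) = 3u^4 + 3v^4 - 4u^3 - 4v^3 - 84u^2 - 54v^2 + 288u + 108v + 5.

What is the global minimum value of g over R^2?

g(u,v) separates as P(u) + Q(v) + 5, so its minimum is min P + min Q + 5.
P'(u) = 12(u - 3)(u - 2)(u + 4) vanishes at u ∈ {-4, 2, 3}; Q'(v) = 12(v - 3)(v - 1)(v + 3) vanishes at v ∈ {-3, 1, 3}.
Local minima of P (where P''>0): P(-4)=-1472, P(3)=243. Local minima of Q: Q(-3)=-459, Q(3)=-27.
So the global minimum of g is P(-4) + Q(-3) + 5 = -1472 − 459 + 5 = -1926, attained at (-4, -3).

-1926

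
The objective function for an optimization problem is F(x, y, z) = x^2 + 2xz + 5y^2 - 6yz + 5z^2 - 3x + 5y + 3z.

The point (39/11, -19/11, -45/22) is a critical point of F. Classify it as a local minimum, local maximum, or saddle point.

The Hessian is constant: H = [[2, 0, 2], [0, 10, -6], [2, -6, 10]].
Leading principal minors: Δ₁ = 2, Δ₂ = 20, Δ₃ = 88.
All leading minors are positive, so H is positive definite: a local minimum.

local minimum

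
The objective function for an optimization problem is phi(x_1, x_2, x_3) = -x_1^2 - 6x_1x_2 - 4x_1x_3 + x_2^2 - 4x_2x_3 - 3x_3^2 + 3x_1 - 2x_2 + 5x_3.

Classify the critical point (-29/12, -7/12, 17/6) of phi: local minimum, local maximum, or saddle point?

saddle point

The Hessian is constant: H = [[-2, -6, -4], [-6, 2, -4], [-4, -4, -6]].
Leading principal minors: Δ₁ = -2, Δ₂ = -40, Δ₃ = 48.
The minors fit neither the all-positive nor the alternating-sign pattern, so H is indefinite: a saddle point.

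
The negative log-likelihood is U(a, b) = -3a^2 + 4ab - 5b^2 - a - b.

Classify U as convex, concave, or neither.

U is quadratic, so its Hessian is the constant matrix H = [[-6, 4], [4, -10]].
det(H) = 44, tr(H) = -16.
det(H) > 0 and tr(H) < 0, so H is negative definite everywhere: concave.

concave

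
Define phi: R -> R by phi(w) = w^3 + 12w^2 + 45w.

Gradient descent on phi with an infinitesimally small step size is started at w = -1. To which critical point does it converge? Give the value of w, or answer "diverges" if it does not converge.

phi'(w) = 3(w + 3)(w + 5), so phi'(-1) = 24.
Gradient descent moves in the -phi' direction, i.e. w is decreasing.
The nearest critical point in that direction is w = -3, where phi'' = 6 > 0 (a local minimum). The iterate converges there.

-3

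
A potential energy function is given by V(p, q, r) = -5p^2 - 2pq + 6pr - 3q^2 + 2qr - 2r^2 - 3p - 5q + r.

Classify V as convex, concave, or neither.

concave

V is quadratic, so its Hessian is the constant matrix H = [[-10, -2, 6], [-2, -6, 2], [6, 2, -4]].
Leading principal minors: -10, 56, -16.
Signs alternate −, +, − ⇒ H ≺ 0 ⇒ concave.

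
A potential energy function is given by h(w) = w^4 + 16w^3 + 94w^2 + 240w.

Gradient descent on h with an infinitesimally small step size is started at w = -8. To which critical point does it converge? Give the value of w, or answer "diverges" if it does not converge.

-5

h'(w) = 4(w + 3)(w + 4)(w + 5), so h'(-8) = -240.
Gradient descent moves in the -h' direction, i.e. w is increasing.
The nearest critical point in that direction is w = -5, where h'' = 8 > 0 (a local minimum). The iterate converges there.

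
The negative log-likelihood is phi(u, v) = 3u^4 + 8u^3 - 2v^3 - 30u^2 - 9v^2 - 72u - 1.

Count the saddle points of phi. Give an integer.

3

phi separates as a function of u plus a function of v, so ∇phi=0 decouples.
∂phi/∂u = 12(u - 2)(u + 1)(u + 3) = 0 at u ∈ {-3, -1, 2}; ∂phi/∂v = -6v(v + 3) = 0 at v ∈ {-3, 0}.
The Hessian is diagonal: diag(phi_uu, phi_vv). Second derivatives: phi_uu(-3)=120, phi_uu(-1)=-72, phi_uu(2)=180; phi_vv(-3)=18, phi_vv(0)=-18.
Saddle points occur where the two diagonal entries have opposite signs: (-3, 0), (-1, -3), (2, 0). Count: 3.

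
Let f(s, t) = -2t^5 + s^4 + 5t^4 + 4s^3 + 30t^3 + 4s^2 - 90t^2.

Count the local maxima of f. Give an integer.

2

f separates as a function of s plus a function of t, so ∇f=0 decouples.
∂f/∂s = 4s(s + 1)(s + 2) = 0 at s ∈ {-2, -1, 0}; ∂f/∂t = -10t(t - 3)(t - 2)(t + 3) = 0 at t ∈ {-3, 0, 2, 3}.
The Hessian is diagonal: diag(f_ss, f_tt). Second derivatives: f_ss(-2)=8, f_ss(-1)=-4, f_ss(0)=8; f_tt(-3)=900, f_tt(0)=-180, f_tt(2)=100, f_tt(3)=-180.
Local maxima occur where both diagonal entries negative: (-1, 0), (-1, 3). Count: 2.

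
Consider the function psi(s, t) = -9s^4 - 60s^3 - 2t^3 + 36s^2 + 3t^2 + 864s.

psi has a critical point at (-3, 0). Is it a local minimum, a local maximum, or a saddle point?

local minimum

The mixed partial ∂²psi/∂s∂t is 0, so the Hessian at any point is diag(psi_ss, psi_tt) = diag(36(-3s^2 - 10s + 2), 6(-2t + 1)).
At (-3, 0): H = diag(180, 6).
Both eigenvalues are positive, so H is positive definite: a local minimum.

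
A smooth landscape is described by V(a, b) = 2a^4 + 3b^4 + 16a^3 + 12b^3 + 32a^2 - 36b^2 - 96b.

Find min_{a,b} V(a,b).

-192

V(a,b) separates as P(a) + Q(b), so its minimum is min P + min Q.
P'(a) = 8a(a + 2)(a + 4) vanishes at a ∈ {-4, -2, 0}; Q'(b) = 12(b - 2)(b + 1)(b + 4) vanishes at b ∈ {-4, -1, 2}.
Local minima of P (where P''>0): P(-4)=0, P(0)=0. Local minima of Q: Q(-4)=-192, Q(2)=-192.
So the global minimum of V is P(-4) + Q(-4) = 0 − 192 = -192, attained at (-4, -4).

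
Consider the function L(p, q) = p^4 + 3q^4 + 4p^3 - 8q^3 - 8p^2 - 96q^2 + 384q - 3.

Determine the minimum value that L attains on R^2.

-1923

L(p,q) separates as A(p) + B(q) − 3, so its minimum is min A + min B − 3.
A'(p) = 4p(p - 1)(p + 4) vanishes at p ∈ {-4, 0, 1}; B'(q) = 12(q - 4)(q - 2)(q + 4) vanishes at q ∈ {-4, 2, 4}.
Local minima of A (where A''>0): A(-4)=-128, A(1)=-3. Local minima of B: B(-4)=-1792, B(4)=256.
So the global minimum of L is A(-4) + B(-4) − 3 = -128 − 1792 − 3 = -1923, attained at (-4, -4).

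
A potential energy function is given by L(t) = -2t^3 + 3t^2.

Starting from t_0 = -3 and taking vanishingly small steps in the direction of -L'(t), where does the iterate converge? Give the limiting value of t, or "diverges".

0

L'(t) = -6t(t - 1), so L'(-3) = -72.
Gradient descent moves in the -L' direction, i.e. t is increasing.
The nearest critical point in that direction is t = 0, where L'' = 6 > 0 (a local minimum). The iterate converges there.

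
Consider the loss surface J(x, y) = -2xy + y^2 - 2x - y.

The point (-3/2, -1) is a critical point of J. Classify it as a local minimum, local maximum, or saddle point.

saddle point

The Hessian of J is constant: H = [[0, -2], [-2, 2]].
det(H) = 0·2 − (-2)² = -4.
Since det(H) < 0, H is indefinite and the critical point is a saddle point.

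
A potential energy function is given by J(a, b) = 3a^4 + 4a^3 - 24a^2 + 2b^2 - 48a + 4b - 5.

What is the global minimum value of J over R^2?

J(a,b) separates as P(a) + Q(b) − 5, so its minimum is min P + min Q − 5.
P'(a) = 12(a - 2)(a + 1)(a + 2) vanishes at a ∈ {-2, -1, 2}; Q'(b) = 4b + 4 vanishes at b ∈ {-1}.
Local minima of P (where P''>0): P(-2)=16, P(2)=-112. Local minima of Q: Q(-1)=-2.
So the global minimum of J is P(2) + Q(-1) − 5 = -112 − 2 − 5 = -119, attained at (2, -1).

-119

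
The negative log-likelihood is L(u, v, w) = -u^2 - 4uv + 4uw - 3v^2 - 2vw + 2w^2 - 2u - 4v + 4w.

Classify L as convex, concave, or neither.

L is quadratic, so its Hessian is the constant matrix H = [[-2, -4, 4], [-4, -6, -2], [4, -2, 4]].
Leading principal minors: -2, -4, 152.
Neither pattern holds ⇒ H is indefinite ⇒ neither convex nor concave.

neither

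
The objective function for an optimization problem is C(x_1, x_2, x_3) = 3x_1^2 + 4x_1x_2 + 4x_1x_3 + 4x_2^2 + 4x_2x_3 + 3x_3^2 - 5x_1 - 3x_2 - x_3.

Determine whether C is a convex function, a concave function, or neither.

C is quadratic, so its Hessian is the constant matrix H = [[6, 4, 4], [4, 8, 4], [4, 4, 6]].
Leading principal minors: 6, 32, 96.
All positive ⇒ H ≻ 0 ⇒ convex.

convex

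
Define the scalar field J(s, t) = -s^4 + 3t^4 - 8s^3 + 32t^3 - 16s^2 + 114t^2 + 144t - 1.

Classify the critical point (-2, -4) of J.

The mixed partial ∂²J/∂s∂t is 0, so the Hessian at any point is diag(J_ss, J_tt) = diag(-4(3s^2 + 12s + 8), 12(3t^2 + 16t + 19)).
At (-2, -4): H = diag(16, 36).
Both eigenvalues are positive, so H is positive definite: a local minimum.

local minimum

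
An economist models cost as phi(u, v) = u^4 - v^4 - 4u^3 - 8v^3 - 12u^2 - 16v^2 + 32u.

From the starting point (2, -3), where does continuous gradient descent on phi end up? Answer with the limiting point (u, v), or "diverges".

(4, -2)

phi is separable, so gradient descent decouples: u follows -∂phi/∂u, v follows -∂phi/∂v.
∂phi/∂u = 4(u - 4)(u - 1)(u + 2); at u=2 this is -32, so u increases.
∂phi/∂v = -4v(v + 2)(v + 4); at v=-3 this is -12, so v increases.
u converges to its nearest critical value 4 (a local min of the u-part); v converges to -2. The iterate converges to (4, -2).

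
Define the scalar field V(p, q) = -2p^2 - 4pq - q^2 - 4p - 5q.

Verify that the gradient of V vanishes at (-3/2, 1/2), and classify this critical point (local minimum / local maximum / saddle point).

saddle point

∇V = (-4p - 4q - 4, -4p - 2q - 5); substituting (-3/2, 1/2) gives ∇V = (0, 0), so (-3/2, 1/2) is indeed a critical point.
The Hessian of V is constant: H = [[-4, -4], [-4, -2]].
det(H) = (-4)·(-2) − (-4)² = -8.
Since det(H) < 0, H is indefinite and the critical point is a saddle point.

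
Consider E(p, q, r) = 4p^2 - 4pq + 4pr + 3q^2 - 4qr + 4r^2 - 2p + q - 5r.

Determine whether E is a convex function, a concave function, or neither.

convex

E is quadratic, so its Hessian is the constant matrix H = [[8, -4, 4], [-4, 6, -4], [4, -4, 8]].
Leading principal minors: 8, 32, 160.
All positive ⇒ H ≻ 0 ⇒ convex.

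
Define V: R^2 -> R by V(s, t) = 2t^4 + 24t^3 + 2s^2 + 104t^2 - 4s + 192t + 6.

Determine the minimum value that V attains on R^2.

-124

V(s,t) separates as P(s) + Q(t) + 6, so its minimum is min P + min Q + 6.
P'(s) = 4s - 4 vanishes at s ∈ {1}; Q'(t) = 8(t + 2)(t + 3)(t + 4) vanishes at t ∈ {-4, -3, -2}.
Local minima of P (where P''>0): P(1)=-2. Local minima of Q: Q(-4)=-128, Q(-2)=-128.
So the global minimum of V is P(1) + Q(-4) + 6 = -2 − 128 + 6 = -124, attained at (1, -4).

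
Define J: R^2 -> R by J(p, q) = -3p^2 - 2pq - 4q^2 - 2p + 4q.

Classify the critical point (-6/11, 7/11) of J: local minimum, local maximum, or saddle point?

The Hessian of J is constant: H = [[-6, -2], [-2, -8]].
det(H) = (-6)·(-8) − (-2)² = 44.
det(H) > 0 and tr(H) = -14 < 0, so H is negative definite and the point is a local maximum.

local maximum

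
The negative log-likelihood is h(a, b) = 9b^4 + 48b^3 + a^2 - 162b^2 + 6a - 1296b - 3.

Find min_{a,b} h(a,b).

h(a,b) separates as P(a) + Q(b) − 3, so its minimum is min P + min Q − 3.
P'(a) = 2a + 6 vanishes at a ∈ {-3}; Q'(b) = 36(b - 3)(b + 3)(b + 4) vanishes at b ∈ {-4, -3, 3}.
Local minima of P (where P''>0): P(-3)=-9. Local minima of Q: Q(-4)=1824, Q(3)=-3321.
So the global minimum of h is P(-3) + Q(3) − 3 = -9 − 3321 − 3 = -3333, attained at (-3, 3).

-3333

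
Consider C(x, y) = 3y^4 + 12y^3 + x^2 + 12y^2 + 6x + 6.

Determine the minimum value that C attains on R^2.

C(x,y) separates as P(x) + Q(y) + 6, so its minimum is min P + min Q + 6.
P'(x) = 2x + 6 vanishes at x ∈ {-3}; Q'(y) = 12y(y + 1)(y + 2) vanishes at y ∈ {-2, -1, 0}.
Local minima of P (where P''>0): P(-3)=-9. Local minima of Q: Q(-2)=0, Q(0)=0.
So the global minimum of C is P(-3) + Q(-2) + 6 = -9 + 0 + 6 = -3, attained at (-3, -2).

-3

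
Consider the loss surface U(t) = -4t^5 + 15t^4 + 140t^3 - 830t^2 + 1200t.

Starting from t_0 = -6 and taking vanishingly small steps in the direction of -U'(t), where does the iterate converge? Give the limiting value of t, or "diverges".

-5

U'(t) = -20(t - 4)(t - 3)(t - 1)(t + 5), so U'(-6) = -12600.
Gradient descent moves in the -U' direction, i.e. t is increasing.
The nearest critical point in that direction is t = -5, where U'' = 8640 > 0 (a local minimum). The iterate converges there.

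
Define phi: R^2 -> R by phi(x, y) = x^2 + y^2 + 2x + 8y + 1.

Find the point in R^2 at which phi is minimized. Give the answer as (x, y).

phi(x,y) separates as P(x) + Q(y) + 1, so its minimum is min P + min Q + 1.
P'(x) = 2x + 2 vanishes at x ∈ {-1}; Q'(y) = 2y + 8 vanishes at y ∈ {-4}.
Local minima of P (where P''>0): P(-1)=-1. Local minima of Q: Q(-4)=-16.
So the global minimum of phi is P(-1) + Q(-4) + 1 = -1 − 16 + 1 = -16, attained at (-1, -4).

(-1, -4)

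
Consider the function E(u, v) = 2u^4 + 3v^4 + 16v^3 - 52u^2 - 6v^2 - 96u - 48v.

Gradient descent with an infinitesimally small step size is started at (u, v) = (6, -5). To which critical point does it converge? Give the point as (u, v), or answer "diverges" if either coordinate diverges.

(4, -4)

E is separable, so gradient descent decouples: u follows -∂E/∂u, v follows -∂E/∂v.
∂E/∂u = 8(u - 4)(u + 1)(u + 3); at u=6 this is 1008, so u decreases.
∂E/∂v = 12(v - 1)(v + 1)(v + 4); at v=-5 this is -288, so v increases.
u converges to its nearest critical value 4 (a local min of the u-part); v converges to -4. The iterate converges to (4, -4).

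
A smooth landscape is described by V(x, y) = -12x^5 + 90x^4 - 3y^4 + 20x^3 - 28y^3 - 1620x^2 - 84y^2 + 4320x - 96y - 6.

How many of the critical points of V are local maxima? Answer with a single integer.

4

V separates as a function of x plus a function of y, so ∇V=0 decouples.
∂V/∂x = -60(x - 4)(x - 3)(x - 2)(x + 3) = 0 at x ∈ {-3, 2, 3, 4}; ∂V/∂y = -12(y + 1)(y + 2)(y + 4) = 0 at y ∈ {-4, -2, -1}.
The Hessian is diagonal: diag(V_xx, V_yy). Second derivatives: V_xx(-3)=12600, V_xx(2)=-600, V_xx(3)=360, V_xx(4)=-840; V_yy(-4)=-72, V_yy(-2)=24, V_yy(-1)=-36.
Local maxima occur where both diagonal entries negative: (2, -4), (2, -1), (4, -4), (4, -1). Count: 4.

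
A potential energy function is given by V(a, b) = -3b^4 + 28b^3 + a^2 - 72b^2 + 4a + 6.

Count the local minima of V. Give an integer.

1

V separates as a function of a plus a function of b, so ∇V=0 decouples.
∂V/∂a = 2(a + 2) = 0 at a ∈ {-2}; ∂V/∂b = -12b(b - 4)(b - 3) = 0 at b ∈ {0, 3, 4}.
The Hessian is diagonal: diag(V_aa, V_bb). Second derivatives: V_aa(-2)=2; V_bb(0)=-144, V_bb(3)=36, V_bb(4)=-48.
Local minima occur where both diagonal entries positive: (-2, 3). Count: 1.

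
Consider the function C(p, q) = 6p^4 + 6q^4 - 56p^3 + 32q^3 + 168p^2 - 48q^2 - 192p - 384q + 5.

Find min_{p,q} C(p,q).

-731

C(p,q) separates as A(p) + B(q) + 5, so its minimum is min A + min B + 5.
A'(p) = 24(p - 4)(p - 2)(p - 1) vanishes at p ∈ {1, 2, 4}; B'(q) = 24(q - 2)(q + 2)(q + 4) vanishes at q ∈ {-4, -2, 2}.
Local minima of A (where A''>0): A(1)=-74, A(4)=-128. Local minima of B: B(-4)=256, B(2)=-608.
So the global minimum of C is A(4) + B(2) + 5 = -128 − 608 + 5 = -731, attained at (4, 2).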